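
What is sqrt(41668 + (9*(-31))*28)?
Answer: 184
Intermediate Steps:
sqrt(41668 + (9*(-31))*28) = sqrt(41668 - 279*28) = sqrt(41668 - 7812) = sqrt(33856) = 184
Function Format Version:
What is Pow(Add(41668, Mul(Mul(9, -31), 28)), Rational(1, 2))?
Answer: 184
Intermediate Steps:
Pow(Add(41668, Mul(Mul(9, -31), 28)), Rational(1, 2)) = Pow(Add(41668, Mul(-279, 28)), Rational(1, 2)) = Pow(Add(41668, -7812), Rational(1, 2)) = Pow(33856, Rational(1, 2)) = 184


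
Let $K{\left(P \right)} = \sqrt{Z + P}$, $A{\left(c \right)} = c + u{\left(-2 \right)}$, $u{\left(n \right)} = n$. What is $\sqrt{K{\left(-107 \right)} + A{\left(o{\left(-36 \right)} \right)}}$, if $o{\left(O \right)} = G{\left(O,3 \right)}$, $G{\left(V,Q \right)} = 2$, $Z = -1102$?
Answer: $\sqrt[4]{1209} \sqrt{i} \approx 4.1696 + 4.1696 i$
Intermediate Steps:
$o{\left(O \right)} = 2$
$A{\left(c \right)} = -2 + c$ ($A{\left(c \right)} = c - 2 = -2 + c$)
$K{\left(P \right)} = \sqrt{-1102 + P}$
$\sqrt{K{\left(-107 \right)} + A{\left(o{\left(-36 \right)} \right)}} = \sqrt{\sqrt{-1102 - 107} + \left(-2 + 2\right)} = \sqrt{\sqrt{-1209} + 0} = \sqrt{i \sqrt{1209} + 0} = \sqrt{i \sqrt{1209}} = \sqrt[4]{1209} \sqrt{i}$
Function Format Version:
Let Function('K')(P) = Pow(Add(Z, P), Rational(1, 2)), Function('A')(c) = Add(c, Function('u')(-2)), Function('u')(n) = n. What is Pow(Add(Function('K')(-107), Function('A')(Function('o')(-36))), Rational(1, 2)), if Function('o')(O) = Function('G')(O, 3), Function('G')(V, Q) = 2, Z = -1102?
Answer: Mul(Pow(1209, Rational(1, 4)), Pow(I, Rational(1, 2))) ≈ Add(4.1696, Mul(4.1696, I))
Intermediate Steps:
Function('o')(O) = 2
Function('A')(c) = Add(-2, c) (Function('A')(c) = Add(c, -2) = Add(-2, c))
Function('K')(P) = Pow(Add(-1102, P), Rational(1, 2))
Pow(Add(Function('K')(-107), Function('A')(Function('o')(-36))), Rational(1, 2)) = Pow(Add(Pow(Add(-1102, -107), Rational(1, 2)), Add(-2, 2)), Rational(1, 2)) = Pow(Add(Pow(-1209, Rational(1, 2)), 0), Rational(1, 2)) = Pow(Add(Mul(I, Pow(1209, Rational(1, 2))), 0), Rational(1, 2)) = Pow(Mul(I, Pow(1209, Rational(1, 2))), Rational(1, 2)) = Mul(Pow(1209, Rational(1, 4)), Pow(I, Rational(1, 2)))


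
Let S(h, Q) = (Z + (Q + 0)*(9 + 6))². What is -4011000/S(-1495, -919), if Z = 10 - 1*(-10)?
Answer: -160440/7579009 ≈ -0.021169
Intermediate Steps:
Z = 20 (Z = 10 + 10 = 20)
S(h, Q) = (20 + 15*Q)² (S(h, Q) = (20 + (Q + 0)*(9 + 6))² = (20 + Q*15)² = (20 + 15*Q)²)
-4011000/S(-1495, -919) = -4011000*1/(25*(4 + 3*(-919))²) = -4011000*1/(25*(4 - 2757)²) = -4011000/(25*(-2753)²) = -4011000/(25*7579009) = -4011000/189475225 = -4011000*1/189475225 = -160440/7579009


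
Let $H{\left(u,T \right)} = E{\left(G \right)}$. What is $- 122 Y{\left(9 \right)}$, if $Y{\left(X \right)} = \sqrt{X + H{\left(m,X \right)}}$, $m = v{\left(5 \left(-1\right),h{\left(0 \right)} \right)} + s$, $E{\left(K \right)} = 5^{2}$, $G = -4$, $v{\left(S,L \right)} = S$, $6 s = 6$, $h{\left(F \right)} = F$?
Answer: $- 122 \sqrt{34} \approx -711.38$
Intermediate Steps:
$s = 1$ ($s = \frac{1}{6} \cdot 6 = 1$)
$E{\left(K \right)} = 25$
$m = -4$ ($m = 5 \left(-1\right) + 1 = -5 + 1 = -4$)
$H{\left(u,T \right)} = 25$
$Y{\left(X \right)} = \sqrt{25 + X}$ ($Y{\left(X \right)} = \sqrt{X + 25} = \sqrt{25 + X}$)
$- 122 Y{\left(9 \right)} = - 122 \sqrt{25 + 9} = - 122 \sqrt{34}$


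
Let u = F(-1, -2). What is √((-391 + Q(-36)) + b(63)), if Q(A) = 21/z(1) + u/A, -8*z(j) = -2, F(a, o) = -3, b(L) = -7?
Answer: I*√11301/6 ≈ 17.718*I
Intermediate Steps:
u = -3
z(j) = ¼ (z(j) = -⅛*(-2) = ¼)
Q(A) = 84 - 3/A (Q(A) = 21/(¼) - 3/A = 21*4 - 3/A = 84 - 3/A)
√((-391 + Q(-36)) + b(63)) = √((-391 + (84 - 3/(-36))) - 7) = √((-391 + (84 - 3*(-1/36))) - 7) = √((-391 + (84 + 1/12)) - 7) = √((-391 + 1009/12) - 7) = √(-3683/12 - 7) = √(-3767/12) = I*√11301/6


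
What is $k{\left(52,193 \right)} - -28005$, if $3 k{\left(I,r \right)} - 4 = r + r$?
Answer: $28135$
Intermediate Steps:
$k{\left(I,r \right)} = \frac{4}{3} + \frac{2 r}{3}$ ($k{\left(I,r \right)} = \frac{4}{3} + \frac{r + r}{3} = \frac{4}{3} + \frac{2 r}{3}$)
$k{\left(52,193 \right)} - -28005 = \left(\frac{4}{3} + \frac{2}{3} \cdot 193\right) - -28005 = \left(\frac{4}{3} + \frac{386}{3}\right) + 28005 = 130 + 28005 = 28135$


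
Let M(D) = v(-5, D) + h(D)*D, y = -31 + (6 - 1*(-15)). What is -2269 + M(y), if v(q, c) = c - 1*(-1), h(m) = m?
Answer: -2178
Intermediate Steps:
v(q, c) = 1 + c (v(q, c) = c + 1 = 1 + c)
y = -10 (y = -31 + (6 + 15) = -31 + 21 = -10)
M(D) = 1 + D + D**2 (M(D) = (1 + D) + D*D = (1 + D) + D**2 = 1 + D + D**2)
-2269 + M(y) = -2269 + (1 - 10 + (-10)**2) = -2269 + (1 - 10 + 100) = -2269 + 91 = -2178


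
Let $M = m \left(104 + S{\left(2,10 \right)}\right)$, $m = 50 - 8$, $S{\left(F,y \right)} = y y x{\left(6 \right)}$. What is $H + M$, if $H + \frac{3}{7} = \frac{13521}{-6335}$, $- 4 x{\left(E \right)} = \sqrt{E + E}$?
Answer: $\frac{27655044}{6335} - 2100 \sqrt{3} \approx 728.13$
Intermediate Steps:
$x{\left(E \right)} = - \frac{\sqrt{2} \sqrt{E}}{4}$ ($x{\left(E \right)} = - \frac{\sqrt{E + E}}{4} = - \frac{\sqrt{2 E}}{4} = - \frac{\sqrt{2} \sqrt{E}}{4}$)
$S{\left(F,y \right)} = - \frac{\sqrt{3} y^{2}}{2}$ ($S{\left(F,y \right)} = y y \left(- \frac{\sqrt{2} \sqrt{6}}{4}\right) = y^{2} \left(- \frac{\sqrt{3}}{2}\right) = - \frac{\sqrt{3} y^{2}}{2}$)
$m = 42$
$H = - \frac{16236}{6335}$ ($H = - \frac{3}{7} + \frac{13521}{-6335} = - \frac{3}{7} + 13521 \left(- \frac{1}{6335}\right) = - \frac{3}{7} - \frac{13521}{6335} = - \frac{16236}{6335} \approx -2.5629$)
$M = 4368 - 2100 \sqrt{3}$ ($M = 42 \left(104 - \frac{\sqrt{3} \cdot 10^{2}}{2}\right) = 42 \left(104 - \frac{1}{2} \sqrt{3} \cdot 100\right) = 42 \left(104 - 50 \sqrt{3}\right) = 4368 - 2100 \sqrt{3} \approx 730.69$)
$H + M = - \frac{16236}{6335} + \left(4368 - 2100 \sqrt{3}\right) = \frac{27655044}{6335} - 2100 \sqrt{3}$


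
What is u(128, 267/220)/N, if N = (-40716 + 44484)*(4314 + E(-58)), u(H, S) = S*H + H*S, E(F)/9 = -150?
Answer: 178/6398535 ≈ 2.7819e-5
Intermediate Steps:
E(F) = -1350 (E(F) = 9*(-150) = -1350)
u(H, S) = 2*H*S (u(H, S) = H*S + H*S = 2*H*S)
N = 11168352 (N = (-40716 + 44484)*(4314 - 1350) = 3768*2964 = 11168352)
u(128, 267/220)/N = (2*128*(267/220))/11168352 = (2*128*(267*(1/220)))*(1/11168352) = (2*128*(267/220))*(1/11168352) = (17088/55)*(1/11168352) = 178/6398535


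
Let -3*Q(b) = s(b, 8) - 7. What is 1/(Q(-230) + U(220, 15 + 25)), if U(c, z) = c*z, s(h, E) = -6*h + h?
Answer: 1/8419 ≈ 0.00011878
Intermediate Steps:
s(h, E) = -5*h
Q(b) = 7/3 + 5*b/3 (Q(b) = -(-5*b - 7)/3 = -(-7 - 5*b)/3 = 7/3 + 5*b/3)
1/(Q(-230) + U(220, 15 + 25)) = 1/((7/3 + (5/3)*(-230)) + 220*(15 + 25)) = 1/((7/3 - 1150/3) + 220*40) = 1/(-381 + 8800) = 1/8419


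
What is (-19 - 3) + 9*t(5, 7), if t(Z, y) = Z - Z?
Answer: -22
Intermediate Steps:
t(Z, y) = 0
(-19 - 3) + 9*t(5, 7) = (-19 - 3) + 9*0 = -22 + 0 = -22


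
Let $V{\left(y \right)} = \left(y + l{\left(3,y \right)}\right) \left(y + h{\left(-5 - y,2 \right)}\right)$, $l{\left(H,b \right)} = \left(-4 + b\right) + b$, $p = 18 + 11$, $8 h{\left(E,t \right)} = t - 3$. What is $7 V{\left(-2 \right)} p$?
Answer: $\frac{17255}{4} \approx 4313.8$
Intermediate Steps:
$h{\left(E,t \right)} = - \frac{3}{8} + \frac{t}{8}$ ($h{\left(E,t \right)} = \frac{t - 3}{8} = \frac{-3 + t}{8} = - \frac{3}{8} + \frac{t}{8}$)
$p = 29$
$l{\left(H,b \right)} = -4 + 2 b$
$V{\left(y \right)} = \left(-4 + 3 y\right) \left(- \frac{1}{8} + y\right)$ ($V{\left(y \right)} = \left(y + \left(-4 + 2 y\right)\right) \left(y + \left(- \frac{3}{8} + \frac{1}{8} \cdot 2\right)\right) = \left(-4 + 3 y\right) \left(y + \left(- \frac{3}{8} + \frac{1}{4}\right)\right) = \left(-4 + 3 y\right) \left(y - \frac{1}{8}\right) = \left(-4 + 3 y\right) \left(- \frac{1}{8} + y\right)$)
$7 V{\left(-2 \right)} p = 7 \left(\frac{1}{2} + 3 \left(-2\right)^{2} - - \frac{35}{4}\right) 29 = 7 \left(\frac{1}{2} + 3 \cdot 4 + \frac{35}{4}\right) 29 = 7 \left(\frac{1}{2} + 12 + \frac{35}{4}\right) 29 = 7 \cdot \frac{85}{4} \cdot 29 = \frac{595}{4} \cdot 29 = \frac{17255}{4}$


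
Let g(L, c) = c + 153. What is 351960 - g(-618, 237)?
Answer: 351570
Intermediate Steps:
g(L, c) = 153 + c
351960 - g(-618, 237) = 351960 - (153 + 237) = 351960 - 1*390 = 351960 - 390 = 351570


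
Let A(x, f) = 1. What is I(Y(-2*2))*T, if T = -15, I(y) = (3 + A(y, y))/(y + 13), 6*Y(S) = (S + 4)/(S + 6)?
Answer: -60/13 ≈ -4.6154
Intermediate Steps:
Y(S) = (4 + S)/(6*(6 + S)) (Y(S) = ((S + 4)/(S + 6))/6 = ((4 + S)/(6 + S))/6 = (4 + S)/(6*(6 + S)))
I(y) = 4/(13 + y) (I(y) = (3 + 1)/(y + 13) = 4/(13 + y))
I(Y(-2*2))*T = (4/(13 + (4 - 2*2)/(6*(6 - 2*2))))*(-15) = (4/(13 + (4 - 4)/(6*(6 - 4))))*(-15) = (4/(13 + (⅙)*0/2))*(-15) = (4/(13 + (⅙)*(½)*0))*(-15) = (4/(13 + 0))*(-15) = (4/13)*(-15) = -60/13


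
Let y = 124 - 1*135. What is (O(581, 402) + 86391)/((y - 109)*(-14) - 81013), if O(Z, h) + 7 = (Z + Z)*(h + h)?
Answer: -1020632/79333 ≈ -12.865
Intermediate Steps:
y = -11 (y = 124 - 135 = -11)
O(Z, h) = -7 + 4*Z*h (O(Z, h) = -7 + (Z + Z)*(h + h) = -7 + (2*Z)*(2*h) = -7 + 4*Z*h)
(O(581, 402) + 86391)/((y - 109)*(-14) - 81013) = ((-7 + 4*581*402) + 86391)/((-11 - 109)*(-14) - 81013) = ((-7 + 934248) + 86391)/(-120*(-14) - 81013) = (934241 + 86391)/(1680 - 81013) = 1020632/(-79333) = 1020632*(-1/79333) = -1020632/79333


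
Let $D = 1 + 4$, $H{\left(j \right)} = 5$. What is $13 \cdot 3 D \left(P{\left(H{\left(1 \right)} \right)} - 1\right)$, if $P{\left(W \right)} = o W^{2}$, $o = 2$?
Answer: $9555$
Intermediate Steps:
$P{\left(W \right)} = 2 W^{2}$
$D = 5$
$13 \cdot 3 D \left(P{\left(H{\left(1 \right)} \right)} - 1\right) = 13 \cdot 3 \cdot 5 \left(2 \cdot 5^{2} - 1\right) = 39 \cdot 5 \left(2 \cdot 25 - 1\right) = 39 \cdot 5 \left(50 - 1\right) = 39 \cdot 5 \cdot 49 = 39 \cdot 245 = 9555$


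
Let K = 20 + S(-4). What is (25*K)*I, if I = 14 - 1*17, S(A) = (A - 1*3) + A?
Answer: -675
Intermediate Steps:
S(A) = -3 + 2*A (S(A) = (A - 3) + A = (-3 + A) + A = -3 + 2*A)
I = -3 (I = 14 - 17 = -3)
K = 9 (K = 20 + (-3 + 2*(-4)) = 20 + (-3 - 8) = 20 - 11 = 9)
(25*K)*I = (25*9)*(-3) = 225*(-3) = -675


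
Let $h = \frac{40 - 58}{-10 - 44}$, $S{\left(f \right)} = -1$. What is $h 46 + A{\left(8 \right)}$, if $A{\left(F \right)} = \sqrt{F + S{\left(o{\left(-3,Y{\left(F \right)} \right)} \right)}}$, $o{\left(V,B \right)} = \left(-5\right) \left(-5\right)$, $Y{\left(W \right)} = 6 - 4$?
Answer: $\frac{46}{3} + \sqrt{7} \approx 17.979$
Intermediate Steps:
$Y{\left(W \right)} = 2$ ($Y{\left(W \right)} = 6 - 4 = 2$)
$o{\left(V,B \right)} = 25$
$h = \frac{1}{3}$ ($h = - \frac{18}{-54} = \left(-18\right) \left(- \frac{1}{54}\right) = \frac{1}{3} \approx 0.33333$)
$A{\left(F \right)} = \sqrt{-1 + F}$ ($A{\left(F \right)} = \sqrt{F - 1} = \sqrt{-1 + F}$)
$h 46 + A{\left(8 \right)} = \frac{1}{3} \cdot 46 + \sqrt{-1 + 8} = \frac{46}{3} + \sqrt{7}$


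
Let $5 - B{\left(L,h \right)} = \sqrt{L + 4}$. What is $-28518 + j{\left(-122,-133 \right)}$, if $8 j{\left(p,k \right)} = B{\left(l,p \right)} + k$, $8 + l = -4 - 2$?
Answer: $-28534 - \frac{i \sqrt{10}}{8} \approx -28534.0 - 0.39528 i$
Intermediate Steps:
$l = -14$ ($l = -8 - 6 = -14$)
$B{\left(L,h \right)} = 5 - \sqrt{4 + L}$ ($B{\left(L,h \right)} = 5 - \sqrt{L + 4} = 5 - \sqrt{4 + L}$)
$j{\left(p,k \right)} = \frac{5}{8} + \frac{k}{8} - \frac{i \sqrt{10}}{8}$ ($j{\left(p,k \right)} = \frac{\left(5 - \sqrt{4 - 14}\right) + k}{8} = \frac{\left(5 - \sqrt{-10}\right) + k}{8} = \frac{\left(5 - i \sqrt{10}\right) + k}{8} = \frac{5 + k - i \sqrt{10}}{8} = \frac{5}{8} + \frac{k}{8} - \frac{i \sqrt{10}}{8}$)
$-28518 + j{\left(-122,-133 \right)} = -28518 + \left(\frac{5}{8} + \frac{1}{8} \left(-133\right) - \frac{i \sqrt{10}}{8}\right) = -28518 - \left(16 + \frac{i \sqrt{10}}{8}\right) = -28534 - \frac{i \sqrt{10}}{8}$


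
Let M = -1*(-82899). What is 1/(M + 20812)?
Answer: 1/103711 ≈ 9.6422e-6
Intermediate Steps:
M = 82899
1/(M + 20812) = 1/(82899 + 20812) = 1/103711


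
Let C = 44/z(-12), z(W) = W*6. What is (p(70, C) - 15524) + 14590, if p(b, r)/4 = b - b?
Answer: -934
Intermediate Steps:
z(W) = 6*W
C = -11/18 (C = 44/((6*(-12))) = 44/(-72) = 44*(-1/72) = -11/18 ≈ -0.61111)
p(b, r) = 0 (p(b, r) = 4*(b - b) = 4*0 = 0)
(p(70, C) - 15524) + 14590 = (0 - 15524) + 14590 = -15524 + 14590 = -934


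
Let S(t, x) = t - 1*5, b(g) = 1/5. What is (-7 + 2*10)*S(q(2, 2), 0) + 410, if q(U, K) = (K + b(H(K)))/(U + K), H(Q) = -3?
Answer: 7043/20 ≈ 352.15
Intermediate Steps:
b(g) = 1/5
q(U, K) = (1/5 + K)/(K + U) (q(U, K) = (K + 1/5)/(U + K) = (1/5 + K)/(K + U))
S(t, x) = -5 + t (S(t, x) = t - 5 = -5 + t)
(-7 + 2*10)*S(q(2, 2), 0) + 410 = (-7 + 2*10)*(-5 + (1/5 + 2)/(2 + 2)) + 410 = (-7 + 20)*(-5 + (11/5)/4) + 410 = 13*(-5 + (1/4)*(11/5)) + 410 = 13*(-5 + 11/20) + 410 = 13*(-89/20) + 410 = -1157/20 + 410 = 7043/20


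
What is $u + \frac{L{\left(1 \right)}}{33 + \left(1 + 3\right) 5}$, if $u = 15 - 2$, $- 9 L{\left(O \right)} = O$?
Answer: $\frac{6200}{477} \approx 12.998$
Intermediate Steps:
$L{\left(O \right)} = - \frac{O}{9}$
$u = 13$
$u + \frac{L{\left(1 \right)}}{33 + \left(1 + 3\right) 5} = 13 + \frac{\left(- \frac{1}{9}\right) 1}{33 + \left(1 + 3\right) 5} = 13 + \frac{1}{33 + 4 \cdot 5} \left(- \frac{1}{9}\right) = 13 + \frac{1}{33 + 20} \left(- \frac{1}{9}\right) = 13 + \frac{1}{53} \left(- \frac{1}{9}\right) = 13 - \frac{1}{477} = \frac{6200}{477}$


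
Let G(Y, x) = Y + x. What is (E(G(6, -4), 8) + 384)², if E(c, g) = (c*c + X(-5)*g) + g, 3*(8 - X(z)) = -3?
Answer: 219024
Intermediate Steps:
X(z) = 9 (X(z) = 8 - ⅓*(-3) = 8 + 1 = 9)
E(c, g) = c² + 10*g (E(c, g) = (c*c + 9*g) + g = (c² + 9*g) + g = c² + 10*g)
(E(G(6, -4), 8) + 384)² = (((6 - 4)² + 10*8) + 384)² = ((2² + 80) + 384)² = ((4 + 80) + 384)² = (84 + 384)² = 468² = 219024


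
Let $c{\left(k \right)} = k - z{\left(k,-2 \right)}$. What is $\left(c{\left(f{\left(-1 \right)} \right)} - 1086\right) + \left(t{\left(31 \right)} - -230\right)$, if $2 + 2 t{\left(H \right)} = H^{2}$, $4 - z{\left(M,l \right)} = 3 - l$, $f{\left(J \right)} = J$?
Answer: $- \frac{753}{2} \approx -376.5$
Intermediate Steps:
$z{\left(M,l \right)} = 1 + l$ ($z{\left(M,l \right)} = 4 - \left(3 - l\right) = 4 + \left(-3 + l\right) = 1 + l$)
$t{\left(H \right)} = -1 + \frac{H^{2}}{2}$
$c{\left(k \right)} = 1 + k$ ($c{\left(k \right)} = k - \left(1 - 2\right) = k - -1 = k + 1 = 1 + k$)
$\left(c{\left(f{\left(-1 \right)} \right)} - 1086\right) + \left(t{\left(31 \right)} - -230\right) = \left(\left(1 - 1\right) - 1086\right) - \left(-229 - \frac{961}{2}\right) = \left(0 - 1086\right) + \left(\left(-1 + \frac{1}{2} \cdot 961\right) + 230\right) = -1086 + \left(\left(-1 + \frac{961}{2}\right) + 230\right) = -1086 + \left(\frac{959}{2} + 230\right) = -1086 + \frac{1419}{2} = - \frac{753}{2}$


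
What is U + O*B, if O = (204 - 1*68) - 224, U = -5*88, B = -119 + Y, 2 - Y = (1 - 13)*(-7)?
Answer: 17248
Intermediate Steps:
Y = -82 (Y = 2 - (1 - 13)*(-7) = 2 - (-12)*(-7) = 2 - 1*84 = 2 - 84 = -82)
B = -201 (B = -119 - 82 = -201)
U = -440
O = -88 (O = (204 - 68) - 224 = 136 - 224 = -88)
U + O*B = -440 - 88*(-201) = -440 + 17688 = 17248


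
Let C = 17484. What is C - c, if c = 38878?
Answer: -21394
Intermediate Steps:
C - c = 17484 - 1*38878 = 17484 - 38878 = -21394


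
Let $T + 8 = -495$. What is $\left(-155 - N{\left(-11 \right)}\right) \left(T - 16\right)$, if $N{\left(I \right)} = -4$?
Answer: $78369$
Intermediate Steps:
$T = -503$ ($T = -8 - 495 = -503$)
$\left(-155 - N{\left(-11 \right)}\right) \left(T - 16\right) = \left(-155 - -4\right) \left(-503 - 16\right) = \left(-155 + 4\right) \left(-519\right) = \left(-151\right) \left(-519\right) = 78369$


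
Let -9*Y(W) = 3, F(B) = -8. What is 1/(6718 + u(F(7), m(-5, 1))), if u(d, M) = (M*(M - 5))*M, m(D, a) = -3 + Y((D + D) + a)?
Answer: 27/178886 ≈ 0.00015093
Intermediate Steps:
Y(W) = -1/3 (Y(W) = -1/9*3 = -1/3)
m(D, a) = -10/3 (m(D, a) = -3 - 1/3 = -10/3)
u(d, M) = M**2*(-5 + M) (u(d, M) = (M*(-5 + M))*M = M**2*(-5 + M))
1/(6718 + u(F(7), m(-5, 1))) = 1/(6718 + (-10/3)**2*(-5 - 10/3)) = 1/(6718 + (100/9)*(-25/3)) = 1/(6718 - 2500/27) = 1/(178886/27) = 27/178886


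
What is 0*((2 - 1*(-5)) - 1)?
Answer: 0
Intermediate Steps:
0*((2 - 1*(-5)) - 1) = 0*((2 + 5) - 1) = 0*(7 - 1) = 0*6 = 0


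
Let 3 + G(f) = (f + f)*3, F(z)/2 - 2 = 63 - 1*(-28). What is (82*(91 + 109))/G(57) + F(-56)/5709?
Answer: 31230218/645117 ≈ 48.410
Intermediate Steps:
F(z) = 186 (F(z) = 4 + 2*(63 - 1*(-28)) = 4 + 2*(63 + 28) = 4 + 2*91 = 4 + 182 = 186)
G(f) = -3 + 6*f (G(f) = -3 + (f + f)*3 = -3 + (2*f)*3 = -3 + 6*f)
(82*(91 + 109))/G(57) + F(-56)/5709 = (82*(91 + 109))/(-3 + 6*57) + 186/5709 = (82*200)/(-3 + 342) + 186*(1/5709) = 16400/339 + 62/1903 = 31230218/645117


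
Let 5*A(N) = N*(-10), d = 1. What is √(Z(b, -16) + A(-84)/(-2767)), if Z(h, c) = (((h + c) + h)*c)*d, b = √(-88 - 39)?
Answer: 2*√(489886282 - 61250312*I*√127)/2767 ≈ 18.684 - 9.6508*I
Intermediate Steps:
A(N) = -2*N (A(N) = (N*(-10))/5 = (-10*N)/5 = -2*N)
b = I*√127 (b = √(-127) = I*√127 ≈ 11.269*I)
Z(h, c) = c*(c + 2*h) (Z(h, c) = (((h + c) + h)*c)*1 = (((c + h) + h)*c)*1 = ((c + 2*h)*c)*1 = (c*(c + 2*h))*1 = c*(c + 2*h))
√(Z(b, -16) + A(-84)/(-2767)) = √(-16*(-16 + 2*(I*√127)) - 2*(-84)/(-2767)) = √(-16*(-16 + 2*I*√127) + 168*(-1/2767)) = √((256 - 32*I*√127) - 168/2767) = √(708184/2767 - 32*I*√127)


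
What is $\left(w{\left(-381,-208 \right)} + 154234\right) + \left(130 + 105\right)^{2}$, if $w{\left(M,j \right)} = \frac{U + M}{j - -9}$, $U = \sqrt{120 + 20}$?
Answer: $\frac{41682722}{199} - \frac{2 \sqrt{35}}{199} \approx 2.0946 \cdot 10^{5}$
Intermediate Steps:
$U = 2 \sqrt{35}$ ($U = \sqrt{140} = 2 \sqrt{35} \approx 11.832$)
$w{\left(M,j \right)} = \frac{M + 2 \sqrt{35}}{9 + j}$ ($w{\left(M,j \right)} = \frac{2 \sqrt{35} + M}{j - -9} = \frac{M + 2 \sqrt{35}}{j + \left(-123 + 132\right)} = \frac{M + 2 \sqrt{35}}{j + 9} = \frac{M + 2 \sqrt{35}}{9 + j}$)
$\left(w{\left(-381,-208 \right)} + 154234\right) + \left(130 + 105\right)^{2} = \left(\frac{-381 + 2 \sqrt{35}}{9 - 208} + 154234\right) + \left(130 + 105\right)^{2} = \left(\frac{-381 + 2 \sqrt{35}}{-199} + 154234\right) + 235^{2} = \left(- \frac{-381 + 2 \sqrt{35}}{199} + 154234\right) + 55225 = \left(\left(\frac{381}{199} - \frac{2 \sqrt{35}}{199}\right) + 154234\right) + 55225 = \left(\frac{30692947}{199} - \frac{2 \sqrt{35}}{199}\right) + 55225 = \frac{41682722}{199} - \frac{2 \sqrt{35}}{199}$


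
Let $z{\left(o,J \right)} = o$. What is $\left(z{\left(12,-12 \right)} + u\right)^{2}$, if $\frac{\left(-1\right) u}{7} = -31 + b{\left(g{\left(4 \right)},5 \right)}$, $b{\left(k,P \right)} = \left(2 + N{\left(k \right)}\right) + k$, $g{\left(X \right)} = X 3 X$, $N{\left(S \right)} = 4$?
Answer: $22201$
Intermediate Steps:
$g{\left(X \right)} = 3 X^{2}$ ($g{\left(X \right)} = 3 X X = 3 X^{2}$)
$b{\left(k,P \right)} = 6 + k$ ($b{\left(k,P \right)} = \left(2 + 4\right) + k = 6 + k$)
$u = -161$ ($u = - 7 \left(-31 + \left(6 + 3 \cdot 4^{2}\right)\right) = - 7 \left(-31 + \left(6 + 3 \cdot 16\right)\right) = - 7 \left(-31 + \left(6 + 48\right)\right) = - 7 \left(-31 + 54\right) = \left(-7\right) 23 = -161$)
$\left(z{\left(12,-12 \right)} + u\right)^{2} = \left(12 - 161\right)^{2} = \left(-149\right)^{2} = 22201$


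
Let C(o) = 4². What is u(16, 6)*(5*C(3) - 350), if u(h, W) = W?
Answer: -1620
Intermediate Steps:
C(o) = 16
u(16, 6)*(5*C(3) - 350) = 6*(5*16 - 350) = 6*(80 - 350) = 6*(-270) = -1620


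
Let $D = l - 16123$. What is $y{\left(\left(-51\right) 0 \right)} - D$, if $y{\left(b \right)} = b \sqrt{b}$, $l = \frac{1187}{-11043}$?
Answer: $\frac{178047476}{11043} \approx 16123.0$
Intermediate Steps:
$l = - \frac{1187}{11043}$ ($l = 1187 \left(- \frac{1}{11043}\right) = - \frac{1187}{11043} \approx -0.10749$)
$D = - \frac{178047476}{11043}$ ($D = - \frac{1187}{11043} - 16123 = - \frac{178047476}{11043} \approx -16123.0$)
$y{\left(b \right)} = b^{\frac{3}{2}}$
$y{\left(\left(-51\right) 0 \right)} - D = \left(\left(-51\right) 0\right)^{\frac{3}{2}} - - \frac{178047476}{11043} = 0^{\frac{3}{2}} + \frac{178047476}{11043} = 0 + \frac{178047476}{11043} = \frac{178047476}{11043}$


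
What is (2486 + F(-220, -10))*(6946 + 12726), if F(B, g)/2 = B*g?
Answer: 135461392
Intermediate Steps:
F(B, g) = 2*B*g (F(B, g) = 2*(B*g) = 2*B*g)
(2486 + F(-220, -10))*(6946 + 12726) = (2486 + 2*(-220)*(-10))*(6946 + 12726) = (2486 + 4400)*19672 = 6886*19672 = 135461392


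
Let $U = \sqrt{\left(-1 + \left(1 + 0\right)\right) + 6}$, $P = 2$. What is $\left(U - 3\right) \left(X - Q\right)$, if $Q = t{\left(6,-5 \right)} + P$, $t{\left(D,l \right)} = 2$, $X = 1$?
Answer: $9 - 3 \sqrt{6} \approx 1.6515$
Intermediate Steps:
$Q = 4$ ($Q = 2 + 2 = 4$)
$U = \sqrt{6}$ ($U = \sqrt{\left(-1 + 1\right) + 6} = \sqrt{0 + 6} = \sqrt{6} \approx 2.4495$)
$\left(U - 3\right) \left(X - Q\right) = \left(\sqrt{6} - 3\right) \left(1 - 4\right) = \left(-3 + \sqrt{6}\right) \left(1 - 4\right) = \left(-3 + \sqrt{6}\right) \left(-3\right) = 9 - 3 \sqrt{6}$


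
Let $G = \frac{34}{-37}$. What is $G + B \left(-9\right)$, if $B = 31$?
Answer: $- \frac{10357}{37} \approx -279.92$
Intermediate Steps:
$G = - \frac{34}{37}$ ($G = 34 \left(- \frac{1}{37}\right) = - \frac{34}{37} \approx -0.91892$)
$G + B \left(-9\right) = - \frac{34}{37} + 31 \left(-9\right) = - \frac{34}{37} - 279 = - \frac{10357}{37}$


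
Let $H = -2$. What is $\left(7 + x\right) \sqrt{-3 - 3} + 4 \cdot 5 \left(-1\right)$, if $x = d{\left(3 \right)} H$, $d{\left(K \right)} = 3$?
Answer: $-20 + i \sqrt{6} \approx -20.0 + 2.4495 i$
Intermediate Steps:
$x = -6$ ($x = 3 \left(-2\right) = -6$)
$\left(7 + x\right) \sqrt{-3 - 3} + 4 \cdot 5 \left(-1\right) = \left(7 - 6\right) \sqrt{-3 - 3} + 4 \cdot 5 \left(-1\right) = 1 \sqrt{-6} + 20 \left(-1\right) = 1 i \sqrt{6} - 20 = i \sqrt{6} - 20 = -20 + i \sqrt{6}$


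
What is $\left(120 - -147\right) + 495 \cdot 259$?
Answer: $128472$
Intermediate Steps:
$\left(120 - -147\right) + 495 \cdot 259 = \left(120 + 147\right) + 128205 = 267 + 128205 = 128472$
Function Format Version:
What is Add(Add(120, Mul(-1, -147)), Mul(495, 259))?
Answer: 128472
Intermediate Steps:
Add(Add(120, Mul(-1, -147)), Mul(495, 259)) = Add(Add(120, 147), 128205) = Add(267, 128205) = 128472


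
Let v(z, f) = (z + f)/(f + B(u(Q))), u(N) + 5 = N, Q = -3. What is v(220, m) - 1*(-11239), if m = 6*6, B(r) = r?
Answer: 78737/7 ≈ 11248.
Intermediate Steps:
u(N) = -5 + N
m = 36
v(z, f) = (f + z)/(-8 + f) (v(z, f) = (z + f)/(f + (-5 - 3)) = (f + z)/(f - 8) = (f + z)/(-8 + f))
v(220, m) - 1*(-11239) = (36 + 220)/(-8 + 36) - 1*(-11239) = 256/28 + 11239 = (1/28)*256 + 11239 = 64/7 + 11239 = 78737/7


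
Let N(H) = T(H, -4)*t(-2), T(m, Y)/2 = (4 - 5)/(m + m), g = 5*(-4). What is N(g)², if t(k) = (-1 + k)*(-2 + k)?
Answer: 9/25 ≈ 0.36000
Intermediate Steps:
g = -20
T(m, Y) = -1/m (T(m, Y) = 2*((4 - 5)/(m + m)) = 2*(-1/(2*m)) = -1/m)
N(H) = -12/H (N(H) = (-1/H)*(2 + (-2)² - 3*(-2)) = (-1/H)*(2 + 4 + 6) = -1/H*12 = -12/H)
N(g)² = (-12/(-20))² = (-12*(-1/20))² = (⅗)² = 9/25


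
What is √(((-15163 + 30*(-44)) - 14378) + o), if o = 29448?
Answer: 3*I*√157 ≈ 37.59*I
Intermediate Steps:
√(((-15163 + 30*(-44)) - 14378) + o) = √(((-15163 + 30*(-44)) - 14378) + 29448) = √(((-15163 - 1320) - 14378) + 29448) = √((-16483 - 14378) + 29448) = √(-30861 + 29448) = √(-1413) = 3*I*√157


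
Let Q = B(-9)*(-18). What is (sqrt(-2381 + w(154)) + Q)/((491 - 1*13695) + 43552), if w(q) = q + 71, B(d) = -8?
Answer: 4/843 + 7*I*sqrt(11)/15174 ≈ 0.004745 + 0.00153*I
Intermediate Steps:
w(q) = 71 + q
Q = 144 (Q = -8*(-18) = 144)
(sqrt(-2381 + w(154)) + Q)/((491 - 1*13695) + 43552) = (sqrt(-2381 + (71 + 154)) + 144)/((491 - 1*13695) + 43552) = (sqrt(-2381 + 225) + 144)/((491 - 13695) + 43552) = (sqrt(-2156) + 144)/(-13204 + 43552) = (14*I*sqrt(11) + 144)/30348 = (144 + 14*I*sqrt(11))*(1/30348) = 4/843 + 7*I*sqrt(11)/15174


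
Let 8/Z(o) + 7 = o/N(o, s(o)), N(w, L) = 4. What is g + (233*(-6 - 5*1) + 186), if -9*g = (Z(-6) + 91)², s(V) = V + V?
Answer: -8526538/2601 ≈ -3278.2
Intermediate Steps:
s(V) = 2*V
Z(o) = 8/(-7 + o/4)
g = -2343961/2601 (g = -(32/(-28 - 6) + 91)²/9 = -(32/(-34) + 91)²/9 = -(32*(-1/34) + 91)²/9 = -(-16/17 + 91)²/9 = -(1531/17)²/9 = -⅑*2343961/289 = -2343961/2601 ≈ -901.18)
g + (233*(-6 - 5*1) + 186) = -2343961/2601 + (233*(-6 - 5*1) + 186) = -2343961/2601 + (233*(-6 - 5) + 186) = -2343961/2601 + (233*(-11) + 186) = -2343961/2601 + (-2563 + 186) = -2343961/2601 - 2377 = -8526538/2601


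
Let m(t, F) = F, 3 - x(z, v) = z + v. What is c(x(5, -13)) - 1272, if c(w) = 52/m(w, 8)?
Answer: -2531/2 ≈ -1265.5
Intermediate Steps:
x(z, v) = 3 - v - z (x(z, v) = 3 - (z + v) = 3 - (v + z) = 3 + (-v - z) = 3 - v - z)
c(w) = 13/2 (c(w) = 52/8 = 52*(⅛) = 13/2)
c(x(5, -13)) - 1272 = 13/2 - 1272 = -2531/2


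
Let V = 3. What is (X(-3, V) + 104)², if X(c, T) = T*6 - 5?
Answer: 13689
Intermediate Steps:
X(c, T) = -5 + 6*T (X(c, T) = 6*T - 5 = -5 + 6*T)
(X(-3, V) + 104)² = ((-5 + 6*3) + 104)² = ((-5 + 18) + 104)² = (13 + 104)² = 117² = 13689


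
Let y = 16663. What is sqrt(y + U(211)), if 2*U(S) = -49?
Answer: sqrt(66554)/2 ≈ 128.99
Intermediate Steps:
U(S) = -49/2 (U(S) = (1/2)*(-49) = -49/2)
sqrt(y + U(211)) = sqrt(16663 - 49/2) = sqrt(33277/2) = sqrt(66554)/2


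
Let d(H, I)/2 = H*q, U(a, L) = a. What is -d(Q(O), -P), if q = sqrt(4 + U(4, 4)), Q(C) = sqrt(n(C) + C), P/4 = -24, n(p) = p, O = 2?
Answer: -8*sqrt(2) ≈ -11.314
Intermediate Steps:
P = -96 (P = 4*(-24) = -96)
Q(C) = sqrt(2)*sqrt(C) (Q(C) = sqrt(C + C) = sqrt(2*C) = sqrt(2)*sqrt(C))
q = 2*sqrt(2) (q = sqrt(4 + 4) = sqrt(8) = 2*sqrt(2) ≈ 2.8284)
d(H, I) = 4*H*sqrt(2) (d(H, I) = 2*(H*(2*sqrt(2))) = 2*(2*H*sqrt(2)) = 4*H*sqrt(2))
-d(Q(O), -P) = -4*sqrt(2)*sqrt(2)*sqrt(2) = -4*2*sqrt(2) = -8*sqrt(2)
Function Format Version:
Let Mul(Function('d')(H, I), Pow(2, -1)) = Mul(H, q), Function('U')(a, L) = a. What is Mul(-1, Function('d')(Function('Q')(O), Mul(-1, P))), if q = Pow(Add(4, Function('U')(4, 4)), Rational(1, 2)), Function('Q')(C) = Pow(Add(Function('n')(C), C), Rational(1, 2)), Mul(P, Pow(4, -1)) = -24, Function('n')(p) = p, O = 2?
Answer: Mul(-8, Pow(2, Rational(1, 2))) ≈ -11.314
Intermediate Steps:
P = -96 (P = Mul(4, -24) = -96)
Function('Q')(C) = Mul(Pow(2, Rational(1, 2)), Pow(C, Rational(1, 2))) (Function('Q')(C) = Pow(Add(C, C), Rational(1, 2)) = Pow(Mul(2, C), Rational(1, 2)) = Mul(Pow(2, Rational(1, 2)), Pow(C, Rational(1, 2))))
q = Mul(2, Pow(2, Rational(1, 2))) (q = Pow(Add(4, 4), Rational(1, 2)) = Pow(8, Rational(1, 2)) = Mul(2, Pow(2, Rational(1, 2))) ≈ 2.8284)
Function('d')(H, I) = Mul(4, H, Pow(2, Rational(1, 2))) (Function('d')(H, I) = Mul(2, Mul(H, Mul(2, Pow(2, Rational(1, 2))))) = Mul(2, Mul(2, H, Pow(2, Rational(1, 2)))) = Mul(4, H, Pow(2, Rational(1, 2))))
Mul(-1, Function('d')(Function('Q')(O), Mul(-1, P))) = Mul(-1, Mul(4, Mul(Pow(2, Rational(1, 2)), Pow(2, Rational(1, 2))), Pow(2, Rational(1, 2)))) = Mul(-1, Mul(4, 2, Pow(2, Rational(1, 2)))) = Mul(-1, Mul(8, Pow(2, Rational(1, 2)))) = Mul(-8, Pow(2, Rational(1, 2)))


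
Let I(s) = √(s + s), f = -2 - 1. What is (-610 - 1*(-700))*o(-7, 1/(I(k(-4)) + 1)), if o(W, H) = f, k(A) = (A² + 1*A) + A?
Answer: -270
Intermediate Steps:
k(A) = A² + 2*A (k(A) = (A² + A) + A = (A + A²) + A = A² + 2*A)
f = -3
I(s) = √2*√s (I(s) = √(2*s) = √2*√s)
o(W, H) = -3
(-610 - 1*(-700))*o(-7, 1/(I(k(-4)) + 1)) = (-610 - 1*(-700))*(-3) = (-610 + 700)*(-3) = 90*(-3) = -270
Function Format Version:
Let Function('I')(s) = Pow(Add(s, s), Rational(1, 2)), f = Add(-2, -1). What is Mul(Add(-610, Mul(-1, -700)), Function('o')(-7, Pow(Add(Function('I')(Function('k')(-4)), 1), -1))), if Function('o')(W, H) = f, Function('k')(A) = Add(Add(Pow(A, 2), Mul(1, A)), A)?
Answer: -270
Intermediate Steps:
Function('k')(A) = Add(Pow(A, 2), Mul(2, A)) (Function('k')(A) = Add(Add(Pow(A, 2), A), A) = Add(Add(A, Pow(A, 2)), A) = Add(Pow(A, 2), Mul(2, A)))
f = -3
Function('I')(s) = Mul(Pow(2, Rational(1, 2)), Pow(s, Rational(1, 2))) (Function('I')(s) = Pow(Mul(2, s), Rational(1, 2)) = Mul(Pow(2, Rational(1, 2)), Pow(s, Rational(1, 2))))
Function('o')(W, H) = -3
Mul(Add(-610, Mul(-1, -700)), Function('o')(-7, Pow(Add(Function('I')(Function('k')(-4)), 1), -1))) = Mul(Add(-610, Mul(-1, -700)), -3) = Mul(Add(-610, 700), -3) = Mul(90, -3) = -270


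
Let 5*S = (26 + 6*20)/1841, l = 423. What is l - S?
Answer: 3893569/9205 ≈ 422.98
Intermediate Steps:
S = 146/9205 (S = ((26 + 6*20)/1841)/5 = ((26 + 120)*(1/1841))/5 = (146*(1/1841))/5 = (⅕)*(146/1841) = 146/9205 ≈ 0.015861)
l - S = 423 - 1*146/9205 = 423 - 146/9205 = 3893569/9205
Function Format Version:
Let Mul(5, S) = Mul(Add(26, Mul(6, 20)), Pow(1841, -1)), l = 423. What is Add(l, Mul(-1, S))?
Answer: Rational(3893569, 9205) ≈ 422.98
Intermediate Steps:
S = Rational(146, 9205) (S = Mul(Rational(1, 5), Mul(Add(26, Mul(6, 20)), Pow(1841, -1))) = Mul(Rational(1, 5), Mul(Add(26, 120), Rational(1, 1841))) = Mul(Rational(1, 5), Mul(146, Rational(1, 1841))) = Mul(Rational(1, 5), Rational(146, 1841)) = Rational(146, 9205) ≈ 0.015861)
Add(l, Mul(-1, S)) = Add(423, Mul(-1, Rational(146, 9205))) = Add(423, Rational(-146, 9205)) = Rational(3893569, 9205)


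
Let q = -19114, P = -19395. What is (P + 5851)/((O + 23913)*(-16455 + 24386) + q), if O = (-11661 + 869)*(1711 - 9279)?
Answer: -13544/647944986825 ≈ -2.0903e-8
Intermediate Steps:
O = 81673856 (O = -10792*(-7568) = 81673856)
(P + 5851)/((O + 23913)*(-16455 + 24386) + q) = (-19395 + 5851)/((81673856 + 23913)*(-16455 + 24386) - 19114) = -13544/(81697769*7931 - 19114) = -13544/(647945005939 - 19114) = -13544/647944986825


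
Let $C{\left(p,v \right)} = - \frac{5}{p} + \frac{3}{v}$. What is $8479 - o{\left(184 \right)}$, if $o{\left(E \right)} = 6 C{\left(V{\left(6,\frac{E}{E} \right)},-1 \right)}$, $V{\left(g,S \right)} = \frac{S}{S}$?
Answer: $8527$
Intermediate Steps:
$V{\left(g,S \right)} = 1$
$o{\left(E \right)} = -48$ ($o{\left(E \right)} = 6 \left(- \frac{5}{1} + \frac{3}{-1}\right) = 6 \left(\left(-5\right) 1 + 3 \left(-1\right)\right) = 6 \left(-5 - 3\right) = 6 \left(-8\right) = -48$)
$8479 - o{\left(184 \right)} = 8479 - -48 = 8479 + 48 = 8527$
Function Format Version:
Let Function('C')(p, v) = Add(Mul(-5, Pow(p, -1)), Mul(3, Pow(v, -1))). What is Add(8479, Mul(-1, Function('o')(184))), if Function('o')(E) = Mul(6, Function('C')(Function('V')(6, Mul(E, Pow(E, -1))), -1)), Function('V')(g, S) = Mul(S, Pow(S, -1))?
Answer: 8527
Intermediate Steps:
Function('V')(g, S) = 1
Function('o')(E) = -48 (Function('o')(E) = Mul(6, Add(Mul(-5, Pow(1, -1)), Mul(3, Pow(-1, -1)))) = Mul(6, Add(Mul(-5, 1), Mul(3, -1))) = Mul(6, Add(-5, -3)) = Mul(6, -8) = -48)
Add(8479, Mul(-1, Function('o')(184))) = Add(8479, Mul(-1, -48)) = Add(8479, 48) = 8527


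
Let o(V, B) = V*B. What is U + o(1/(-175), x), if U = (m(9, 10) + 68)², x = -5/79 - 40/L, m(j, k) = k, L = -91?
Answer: 1530825119/251615 ≈ 6084.0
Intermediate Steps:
x = 2705/7189 (x = -5/79 - 40/(-91) = -5*1/79 - 40*(-1/91) = -5/79 + 40/91 = 2705/7189 ≈ 0.37627)
o(V, B) = B*V
U = 6084 (U = (10 + 68)² = 78² = 6084)
U + o(1/(-175), x) = 6084 + (2705/7189)/(-175) = 6084 + (2705/7189)*(-1/175) = 6084 - 541/251615 = 1530825119/251615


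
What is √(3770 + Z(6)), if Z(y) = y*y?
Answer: √3806 ≈ 61.693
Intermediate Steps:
Z(y) = y²
√(3770 + Z(6)) = √(3770 + 6²) = √(3770 + 36) = √3806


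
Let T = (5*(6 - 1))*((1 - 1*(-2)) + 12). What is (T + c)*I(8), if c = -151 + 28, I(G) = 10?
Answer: 2520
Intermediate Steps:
T = 375 (T = (5*5)*((1 + 2) + 12) = 25*(3 + 12) = 25*15 = 375)
c = -123
(T + c)*I(8) = (375 - 123)*10 = 252*10 = 2520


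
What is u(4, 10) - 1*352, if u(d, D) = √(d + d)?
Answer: -352 + 2*√2 ≈ -349.17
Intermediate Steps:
u(d, D) = √2*√d (u(d, D) = √(2*d) = √2*√d)
u(4, 10) - 1*352 = √2*√4 - 1*352 = √2*2 - 352 = 2*√2 - 352 = -352 + 2*√2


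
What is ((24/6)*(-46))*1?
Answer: -184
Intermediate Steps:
((24/6)*(-46))*1 = ((24*(⅙))*(-46))*1 = (4*(-46))*1 = -184*1 = -184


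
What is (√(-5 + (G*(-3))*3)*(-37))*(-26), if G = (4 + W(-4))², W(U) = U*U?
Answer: 962*I*√3605 ≈ 57760.0*I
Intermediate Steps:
W(U) = U²
G = 400 (G = (4 + (-4)²)² = (4 + 16)² = 20² = 400)
(√(-5 + (G*(-3))*3)*(-37))*(-26) = (√(-5 + (400*(-3))*3)*(-37))*(-26) = (√(-5 - 1200*3)*(-37))*(-26) = (√(-5 - 3600)*(-37))*(-26) = (√(-3605)*(-37))*(-26) = ((I*√3605)*(-37))*(-26) = -37*I*√3605*(-26) = 962*I*√3605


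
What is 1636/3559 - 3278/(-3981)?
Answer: 18179318/14168379 ≈ 1.2831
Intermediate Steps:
1636/3559 - 3278/(-3981) = 1636*(1/3559) - 3278*(-1/3981) = 1636/3559 + 3278/3981 = 18179318/14168379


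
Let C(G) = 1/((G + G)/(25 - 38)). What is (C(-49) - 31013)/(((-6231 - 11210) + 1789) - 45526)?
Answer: 3039261/5995444 ≈ 0.50693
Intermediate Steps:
C(G) = -13/(2*G) (C(G) = 1/((2*G)/(-13)) = 1/((2*G)*(-1/13)) = 1/(-2*G/13) = -13/(2*G))
(C(-49) - 31013)/(((-6231 - 11210) + 1789) - 45526) = (-13/2/(-49) - 31013)/(((-6231 - 11210) + 1789) - 45526) = (-13/2*(-1/49) - 31013)/((-17441 + 1789) - 45526) = (13/98 - 31013)/(-15652 - 45526) = -3039261/98/(-61178) = -3039261/98*(-1/61178) = 3039261/5995444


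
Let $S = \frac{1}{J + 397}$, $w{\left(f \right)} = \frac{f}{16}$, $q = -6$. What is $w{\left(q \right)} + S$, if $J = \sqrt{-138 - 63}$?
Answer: $\frac{- 3 \sqrt{201} + 1183 i}{8 \left(\sqrt{201} - 397 i\right)} \approx -0.37248 - 8.9839 \cdot 10^{-5} i$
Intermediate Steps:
$J = i \sqrt{201}$ ($J = \sqrt{-201} = i \sqrt{201} \approx 14.177 i$)
$w{\left(f \right)} = \frac{f}{16}$ ($w{\left(f \right)} = f \frac{1}{16} = \frac{f}{16}$)
$S = \frac{1}{397 + i \sqrt{201}}$ ($S = \frac{1}{i \sqrt{201} + 397} = \frac{1}{397 + i \sqrt{201}} \approx 0.0025157 - 8.9839 \cdot 10^{-5} i$)
$w{\left(q \right)} + S = \frac{1}{16} \left(-6\right) + \left(\frac{397}{157810} - \frac{i \sqrt{201}}{157810}\right) = - \frac{3}{8} + \left(\frac{397}{157810} - \frac{i \sqrt{201}}{157810}\right) = - \frac{235127}{631240} - \frac{i \sqrt{201}}{157810}$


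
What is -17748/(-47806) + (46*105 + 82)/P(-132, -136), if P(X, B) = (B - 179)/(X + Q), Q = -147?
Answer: 3640068206/836605 ≈ 4351.0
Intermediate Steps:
P(X, B) = (-179 + B)/(-147 + X) (P(X, B) = (B - 179)/(X - 147) = (-179 + B)/(-147 + X))
-17748/(-47806) + (46*105 + 82)/P(-132, -136) = -17748/(-47806) + (46*105 + 82)/(((-179 - 136)/(-147 - 132))) = -17748*(-1/47806) + (4830 + 82)/((-315/(-279))) = 8874/23903 + 4912/((-1/279*(-315))) = 8874/23903 + 4912/(35/31) = 8874/23903 + 4912*(31/35) = 8874/23903 + 152272/35 = 3640068206/836605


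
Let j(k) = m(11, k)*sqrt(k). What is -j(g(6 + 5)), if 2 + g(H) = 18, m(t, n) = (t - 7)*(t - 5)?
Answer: -96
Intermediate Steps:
m(t, n) = (-7 + t)*(-5 + t)
g(H) = 16 (g(H) = -2 + 18 = 16)
j(k) = 24*sqrt(k) (j(k) = (35 + 11**2 - 12*11)*sqrt(k) = (35 + 121 - 132)*sqrt(k) = 24*sqrt(k))
-j(g(6 + 5)) = -24*sqrt(16) = -24*4 = -1*96 = -96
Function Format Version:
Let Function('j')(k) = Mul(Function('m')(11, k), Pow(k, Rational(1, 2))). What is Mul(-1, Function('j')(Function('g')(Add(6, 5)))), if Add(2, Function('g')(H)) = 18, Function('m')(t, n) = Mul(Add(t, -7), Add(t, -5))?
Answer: -96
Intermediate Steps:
Function('m')(t, n) = Mul(Add(-7, t), Add(-5, t))
Function('g')(H) = 16 (Function('g')(H) = Add(-2, 18) = 16)
Function('j')(k) = Mul(24, Pow(k, Rational(1, 2))) (Function('j')(k) = Mul(Add(35, Pow(11, 2), Mul(-12, 11)), Pow(k, Rational(1, 2))) = Mul(Add(35, 121, -132), Pow(k, Rational(1, 2))) = Mul(24, Pow(k, Rational(1, 2))))
Mul(-1, Function('j')(Function('g')(Add(6, 5)))) = Mul(-1, Mul(24, Pow(16, Rational(1, 2)))) = Mul(-1, Mul(24, 4)) = Mul(-1, 96) = -96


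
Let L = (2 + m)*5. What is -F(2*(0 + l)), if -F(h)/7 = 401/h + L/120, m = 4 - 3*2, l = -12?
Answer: -2807/24 ≈ -116.96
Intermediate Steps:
m = -2 (m = 4 - 6 = -2)
L = 0 (L = (2 - 2)*5 = 0*5 = 0)
F(h) = -2807/h (F(h) = -7*(401/h + 0/120) = -7*(401/h + 0*(1/120)) = -7*(401/h + 0) = -2807/h)
-F(2*(0 + l)) = -(-2807)/(2*(0 - 12)) = -(-2807)/(2*(-12)) = -(-2807)/(-24) = -(-2807)*(-1)/24 = -1*2807/24 = -2807/24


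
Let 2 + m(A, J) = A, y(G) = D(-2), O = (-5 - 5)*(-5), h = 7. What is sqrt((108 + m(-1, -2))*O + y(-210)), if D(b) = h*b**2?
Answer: sqrt(5278) ≈ 72.650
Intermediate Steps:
D(b) = 7*b**2
O = 50 (O = -10*(-5) = 50)
y(G) = 28 (y(G) = 7*(-2)**2 = 7*4 = 28)
m(A, J) = -2 + A
sqrt((108 + m(-1, -2))*O + y(-210)) = sqrt((108 + (-2 - 1))*50 + 28) = sqrt((108 - 3)*50 + 28) = sqrt(105*50 + 28) = sqrt(5250 + 28) = sqrt(5278)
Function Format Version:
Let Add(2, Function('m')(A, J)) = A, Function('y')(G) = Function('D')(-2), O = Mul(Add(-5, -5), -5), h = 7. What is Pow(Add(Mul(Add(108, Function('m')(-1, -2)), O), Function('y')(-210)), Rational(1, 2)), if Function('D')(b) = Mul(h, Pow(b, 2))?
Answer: Pow(5278, Rational(1, 2)) ≈ 72.650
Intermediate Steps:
Function('D')(b) = Mul(7, Pow(b, 2))
O = 50 (O = Mul(-10, -5) = 50)
Function('y')(G) = 28 (Function('y')(G) = Mul(7, Pow(-2, 2)) = Mul(7, 4) = 28)
Function('m')(A, J) = Add(-2, A)
Pow(Add(Mul(Add(108, Function('m')(-1, -2)), O), Function('y')(-210)), Rational(1, 2)) = Pow(Add(Mul(Add(108, Add(-2, -1)), 50), 28), Rational(1, 2)) = Pow(Add(Mul(Add(108, -3), 50), 28), Rational(1, 2)) = Pow(Add(Mul(105, 50), 28), Rational(1, 2)) = Pow(Add(5250, 28), Rational(1, 2)) = Pow(5278, Rational(1, 2))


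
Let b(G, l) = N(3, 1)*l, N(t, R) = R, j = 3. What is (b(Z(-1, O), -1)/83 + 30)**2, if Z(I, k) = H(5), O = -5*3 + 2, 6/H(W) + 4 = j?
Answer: 6195121/6889 ≈ 899.28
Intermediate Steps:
H(W) = -6 (H(W) = 6/(-4 + 3) = 6/(-1) = 6*(-1) = -6)
O = -13 (O = -15 + 2 = -13)
Z(I, k) = -6
b(G, l) = l (b(G, l) = 1*l = l)
(b(Z(-1, O), -1)/83 + 30)**2 = (-1/83 + 30)**2 = (2489/83)**2 = 6195121/6889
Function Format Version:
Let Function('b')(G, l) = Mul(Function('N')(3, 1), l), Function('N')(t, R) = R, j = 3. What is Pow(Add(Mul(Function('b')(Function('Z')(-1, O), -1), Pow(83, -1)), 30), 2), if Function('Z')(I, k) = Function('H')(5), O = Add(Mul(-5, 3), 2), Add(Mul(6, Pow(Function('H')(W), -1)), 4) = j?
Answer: Rational(6195121, 6889) ≈ 899.28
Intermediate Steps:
Function('H')(W) = -6 (Function('H')(W) = Mul(6, Pow(Add(-4, 3), -1)) = Mul(6, Pow(-1, -1)) = Mul(6, -1) = -6)
O = -13 (O = Add(-15, 2) = -13)
Function('Z')(I, k) = -6
Function('b')(G, l) = l (Function('b')(G, l) = Mul(1, l) = l)
Pow(Add(Mul(Function('b')(Function('Z')(-1, O), -1), Pow(83, -1)), 30), 2) = Pow(Add(Mul(-1, Pow(83, -1)), 30), 2) = Pow(Add(Mul(-1, Rational(1, 83)), 30), 2) = Pow(Add(Rational(-1, 83), 30), 2) = Pow(Rational(2489, 83), 2) = Rational(6195121, 6889)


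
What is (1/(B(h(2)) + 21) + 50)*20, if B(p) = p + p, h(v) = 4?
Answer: 29020/29 ≈ 1000.7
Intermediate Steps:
B(p) = 2*p
(1/(B(h(2)) + 21) + 50)*20 = (1/(2*4 + 21) + 50)*20 = (1/(8 + 21) + 50)*20 = (1/29 + 50)*20 = (1451/29)*20 = 29020/29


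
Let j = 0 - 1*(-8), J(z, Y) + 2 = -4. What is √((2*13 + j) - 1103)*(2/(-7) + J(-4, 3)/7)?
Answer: -8*I*√1069/7 ≈ -37.366*I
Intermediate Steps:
J(z, Y) = -6 (J(z, Y) = -2 - 4 = -6)
j = 8 (j = 0 + 8 = 8)
√((2*13 + j) - 1103)*(2/(-7) + J(-4, 3)/7) = √((2*13 + 8) - 1103)*(2/(-7) - 6/7) = √((26 + 8) - 1103)*(2*(-⅐) - 6*⅐) = √(34 - 1103)*(-2/7 - 6/7) = √(-1069)*(-8/7) = (I*√1069)*(-8/7) = -8*I*√1069/7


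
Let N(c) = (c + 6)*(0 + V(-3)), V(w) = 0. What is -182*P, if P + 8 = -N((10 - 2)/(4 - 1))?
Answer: 1456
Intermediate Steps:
N(c) = 0 (N(c) = (c + 6)*(0 + 0) = (6 + c)*0 = 0)
P = -8 (P = -8 - 1*0 = -8 + 0 = -8)
-182*P = -182*(-8) = 1456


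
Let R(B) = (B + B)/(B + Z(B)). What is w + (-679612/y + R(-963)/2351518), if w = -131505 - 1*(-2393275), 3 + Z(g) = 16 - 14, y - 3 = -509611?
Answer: 163301544076893518297/72200731192876 ≈ 2.2618e+6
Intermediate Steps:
y = -509608 (y = 3 - 509611 = -509608)
Z(g) = -1 (Z(g) = -3 + (16 - 14) = -3 + 2 = -1)
R(B) = 2*B/(-1 + B) (R(B) = (B + B)/(B - 1) = (2*B)/(-1 + B) = 2*B/(-1 + B))
w = 2261770 (w = -131505 + 2393275 = 2261770)
w + (-679612/y + R(-963)/2351518) = 2261770 + (-679612/(-509608) + (2*(-963)/(-1 - 963))/2351518) = 2261770 + (-679612*(-1/509608) + (2*(-963)/(-964))*(1/2351518)) = 2261770 + (169903/127402 + (2*(-963)*(-1/964))*(1/2351518)) = 2261770 + (169903/127402 + (963/482)*(1/2351518)) = 2261770 + (169903/127402 + 963/1133431676) = 2261770 + 96286782367777/72200731192876 = 163301544076893518297/72200731192876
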